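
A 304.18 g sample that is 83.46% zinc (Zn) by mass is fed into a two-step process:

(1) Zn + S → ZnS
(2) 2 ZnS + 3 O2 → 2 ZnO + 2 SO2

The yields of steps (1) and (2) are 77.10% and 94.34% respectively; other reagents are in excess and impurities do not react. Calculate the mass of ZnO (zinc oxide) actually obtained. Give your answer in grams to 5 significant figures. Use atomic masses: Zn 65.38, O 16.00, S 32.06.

Pure Zn = 304.18 × 0.8346 = 253.869 g.
M(Zn) = 65.38 g/mol.
M(ZnO) = 65.38 + 16.00 = 81.38 g/mol.
n(Zn) = 253.869 / 65.38 = 3.88297 mol.
Step 1 (Zn:ZnS = 1:1): theoretical n(ZnS) = 3.88297 mol; at 77.10% yield, n(ZnS) = 2.99377 mol.
Step 2 (ZnS:ZnO = 2:2): theoretical n(ZnO) = 2.99377 mol, so theoretical mass = 2.99377 × 81.38 = 243.633 g.
At 94.34% yield, actual mass of ZnO = 243.633 × 0.9434 = 229.843 g.

229.84 g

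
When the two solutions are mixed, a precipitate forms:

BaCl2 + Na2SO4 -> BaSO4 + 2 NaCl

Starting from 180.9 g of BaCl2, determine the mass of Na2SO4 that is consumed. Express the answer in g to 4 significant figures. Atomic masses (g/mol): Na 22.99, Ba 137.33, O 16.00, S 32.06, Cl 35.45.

123.4 g

M(BaCl2) = 137.33 + 2(35.45) = 208.23 g/mol.
M(Na2SO4) = 2(22.99) + 32.06 + 4(16.00) = 142.04 g/mol.
n(BaCl2) = 180.90 g / 208.23 g/mol = 0.86875 mol.
From the equation the BaCl2:Na2SO4 mole ratio is 1:1, so n(Na2SO4) = 0.86875 × 1/1 = 0.86875 mol.
Mass of Na2SO4 = 0.86875 mol × 142.04 g/mol = 123.40 g.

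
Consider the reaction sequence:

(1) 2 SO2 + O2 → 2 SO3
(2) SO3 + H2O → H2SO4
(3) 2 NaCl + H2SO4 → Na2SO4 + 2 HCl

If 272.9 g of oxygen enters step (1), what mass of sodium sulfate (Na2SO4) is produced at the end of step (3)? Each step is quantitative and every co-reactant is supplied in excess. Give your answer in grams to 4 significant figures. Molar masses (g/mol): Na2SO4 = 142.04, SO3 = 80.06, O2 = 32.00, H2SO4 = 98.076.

2423 g

n(O2) = 272.9 / 32.00 = 8.5281 mol.
Reaction (1): O2→SO3 ratio 1:2 ⇒ n(SO3) = 17.056 mol.
Reaction (2): SO3→H2SO4 ratio 1:1 ⇒ n(H2SO4) = 17.056 mol.
Reaction (3): H2SO4→Na2SO4 ratio 1:1 ⇒ n(Na2SO4) = 17.056 mol.
Mass of Na2SO4 = 17.056 × 142.04 = 2422.7 g.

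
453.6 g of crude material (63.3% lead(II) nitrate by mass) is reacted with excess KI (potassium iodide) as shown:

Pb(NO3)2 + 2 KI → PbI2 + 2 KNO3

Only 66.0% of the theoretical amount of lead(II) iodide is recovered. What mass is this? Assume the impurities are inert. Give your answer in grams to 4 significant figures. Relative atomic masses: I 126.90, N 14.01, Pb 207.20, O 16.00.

263.8 g

Pure Pb(NO3)2 available = 453.6 g × 0.633 = 287.13 g.
M(Pb(NO3)2) = 207.20 + 2(14.01) + 6(16.00) = 331.22 g/mol.
M(PbI2) = 207.20 + 2(126.90) = 461.00 g/mol.
n(Pb(NO3)2) = 287.13 g / 331.22 g/mol = 0.86688 mol.
From the equation the Pb(NO3)2:PbI2 mole ratio is 1:1, so n(PbI2) = 0.86688 × 1/1 = 0.86688 mol.
Mass of PbI2 = 0.86688 mol × 461.00 g/mol = 399.63 g.
Actual mass collected = 399.63 g × 0.660 = 263.76 g.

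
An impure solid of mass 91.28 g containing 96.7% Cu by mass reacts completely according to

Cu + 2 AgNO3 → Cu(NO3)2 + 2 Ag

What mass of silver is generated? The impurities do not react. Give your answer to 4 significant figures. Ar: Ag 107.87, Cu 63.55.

299.7 g

Mass of pure Cu = 91.28 g × 0.967 = 88.268 g.
M(Cu) = 63.55 g/mol.
M(Ag) = 107.87 g/mol.
n(Cu) = 88.268 g / 63.55 g/mol = 1.3889 mol.
From the equation the Cu:Ag mole ratio is 1:2, so n(Ag) = 1.3889 × 2/1 = 2.7779 mol.
Mass of Ag = 2.7779 mol × 107.87 g/mol = 299.65 g.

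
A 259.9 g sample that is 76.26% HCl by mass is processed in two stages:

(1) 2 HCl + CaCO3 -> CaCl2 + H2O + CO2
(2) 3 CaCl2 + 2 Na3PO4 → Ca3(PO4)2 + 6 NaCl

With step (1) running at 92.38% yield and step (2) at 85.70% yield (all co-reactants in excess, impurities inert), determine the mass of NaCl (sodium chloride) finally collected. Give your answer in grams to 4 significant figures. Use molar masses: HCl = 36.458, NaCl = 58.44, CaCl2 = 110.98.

Pure HCl = 259.9 × 0.7626 = 198.20 g.
n(HCl) = 198.20 / 36.458 = 5.4364 mol.
Step 1 (HCl:CaCl2 = 2:1): theoretical n(CaCl2) = 2.7182 mol; at 92.38% yield, n(CaCl2) = 2.5111 mol.
Step 2 (CaCl2:NaCl = 3:6): theoretical n(NaCl) = 5.0221 mol, so theoretical mass = 5.0221 × 58.44 = 293.49 g.
At 85.70% yield, actual mass of NaCl = 293.49 × 0.8570 = 251.52 g.

251.5 g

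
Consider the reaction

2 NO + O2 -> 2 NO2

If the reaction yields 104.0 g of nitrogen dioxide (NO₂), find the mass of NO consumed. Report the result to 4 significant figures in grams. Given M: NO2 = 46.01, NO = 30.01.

n(NO2) = 104.00 g / 46.01 g/mol = 2.2604 mol.
From the equation the NO2:NO mole ratio is 2:2, so n(NO) = 2.2604 × 2/2 = 2.2604 mol.
Mass of NO = 2.2604 mol × 30.01 g/mol = 67.834 g.

67.83 g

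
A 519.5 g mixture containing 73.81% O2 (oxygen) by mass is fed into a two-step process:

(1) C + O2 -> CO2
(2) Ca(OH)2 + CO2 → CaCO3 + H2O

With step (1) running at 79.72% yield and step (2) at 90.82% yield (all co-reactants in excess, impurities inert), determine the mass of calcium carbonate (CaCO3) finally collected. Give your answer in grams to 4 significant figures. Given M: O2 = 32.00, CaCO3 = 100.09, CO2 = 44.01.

Pure O2 = 519.5 × 0.7381 = 383.44 g.
n(O2) = 383.44 / 32.00 = 11.983 mol.
Step 1 (O2:CO2 = 1:1): theoretical n(CO2) = 11.983 mol; at 79.72% yield, n(CO2) = 9.5525 mol.
Step 2 (CO2:CaCO3 = 1:1): theoretical n(CaCO3) = 9.5525 mol, so theoretical mass = 9.5525 × 100.09 = 956.11 g.
At 90.82% yield, actual mass of CaCO3 = 956.11 × 0.9082 = 868.34 g.

868.3 g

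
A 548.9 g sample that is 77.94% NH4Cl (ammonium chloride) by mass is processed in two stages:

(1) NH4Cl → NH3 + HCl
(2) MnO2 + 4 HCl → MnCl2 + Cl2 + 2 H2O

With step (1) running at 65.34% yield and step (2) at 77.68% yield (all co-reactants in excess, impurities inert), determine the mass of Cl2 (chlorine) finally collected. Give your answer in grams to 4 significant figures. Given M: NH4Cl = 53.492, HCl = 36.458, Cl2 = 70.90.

Pure NH4Cl = 548.9 × 0.7794 = 427.81 g.
n(NH4Cl) = 427.81 / 53.492 = 7.9977 mol.
Step 1 (NH4Cl:HCl = 1:1): theoretical n(HCl) = 7.9977 mol; at 65.34% yield, n(HCl) = 5.2257 mol.
Step 2 (HCl:Cl2 = 4:1): theoretical n(Cl2) = 1.3064 mol, so theoretical mass = 1.3064 × 70.90 = 92.625 g.
At 77.68% yield, actual mass of Cl2 = 92.625 × 0.7768 = 71.951 g.

71.95 g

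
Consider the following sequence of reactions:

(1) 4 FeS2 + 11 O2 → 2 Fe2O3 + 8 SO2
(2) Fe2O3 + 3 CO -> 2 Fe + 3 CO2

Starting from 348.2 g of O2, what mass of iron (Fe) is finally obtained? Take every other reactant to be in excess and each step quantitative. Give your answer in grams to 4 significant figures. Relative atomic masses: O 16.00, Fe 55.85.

M(O2) = 2(16.00) = 32.00 g/mol.
M(Fe) = 55.85 g/mol.
n(O2) = 348.20 / 32.00 = 10.881 mol.
Step 1 gives a 11:2 ratio of O2 to Fe2O3, so n(Fe2O3) = 1.9784 mol.
In step 2 the Fe2O3:Fe ratio is 1:2, so n(Fe) = 3.9568 mol.
Mass of Fe = 3.9568 × 55.85 = 220.99 g.

221.0 g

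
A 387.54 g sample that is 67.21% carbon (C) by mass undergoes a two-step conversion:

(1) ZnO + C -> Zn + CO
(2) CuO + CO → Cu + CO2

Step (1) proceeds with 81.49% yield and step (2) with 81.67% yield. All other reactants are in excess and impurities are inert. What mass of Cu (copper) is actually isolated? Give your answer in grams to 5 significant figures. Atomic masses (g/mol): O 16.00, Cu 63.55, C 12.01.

Pure C = 387.54 × 0.6721 = 260.466 g.
M(C) = 12.01 g/mol.
M(Cu) = 63.55 g/mol.
n(C) = 260.466 / 12.01 = 21.6874 mol.
Step 1 (C:CO = 1:1): theoretical n(CO) = 21.6874 mol; at 81.49% yield, n(CO) = 17.6731 mol.
Step 2 (CO:Cu = 1:1): theoretical n(Cu) = 17.6731 mol, so theoretical mass = 17.6731 × 63.55 = 1123.12 g.
At 81.67% yield, actual mass of Cu = 1123.12 × 0.8167 = 917.255 g.

917.25 g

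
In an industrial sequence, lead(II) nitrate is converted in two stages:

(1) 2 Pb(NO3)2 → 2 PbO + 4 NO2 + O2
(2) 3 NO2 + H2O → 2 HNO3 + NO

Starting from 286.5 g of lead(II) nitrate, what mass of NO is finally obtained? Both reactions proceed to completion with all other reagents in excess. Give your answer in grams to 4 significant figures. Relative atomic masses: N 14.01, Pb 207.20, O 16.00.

17.31 g

M(Pb(NO3)2) = 207.20 + 2(14.01) + 6(16.00) = 331.22 g/mol.
M(NO) = 14.01 + 16.00 = 30.01 g/mol.
n(Pb(NO3)2) = 286.50 / 331.22 = 0.86498 mol.
Step 1 gives a 2:4 ratio of Pb(NO3)2 to NO2, so n(NO2) = 1.7300 mol.
In step 2 the NO2:NO ratio is 3:1, so n(NO) = 0.57666 mol.
Mass of NO = 0.57666 × 30.01 = 17.305 g.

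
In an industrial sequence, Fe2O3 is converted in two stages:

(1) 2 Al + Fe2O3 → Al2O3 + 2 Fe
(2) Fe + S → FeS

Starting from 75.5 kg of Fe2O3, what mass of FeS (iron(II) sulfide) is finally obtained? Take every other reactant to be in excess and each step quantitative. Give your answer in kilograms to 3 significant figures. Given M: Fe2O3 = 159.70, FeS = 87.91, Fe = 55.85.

75.5 kg = 75500 g.
n(Fe2O3) = 75500 / 159.70 = 472.8 mol.
Step 1 gives a 1:2 ratio of Fe2O3 to Fe, so n(Fe) = 945.5 mol.
In step 2 the Fe:FeS ratio is 1:1, so n(FeS) = 945.5 mol.
Mass of FeS = 945.5 × 87.91 = 83120 g = 83.1 kg.

83.1 kg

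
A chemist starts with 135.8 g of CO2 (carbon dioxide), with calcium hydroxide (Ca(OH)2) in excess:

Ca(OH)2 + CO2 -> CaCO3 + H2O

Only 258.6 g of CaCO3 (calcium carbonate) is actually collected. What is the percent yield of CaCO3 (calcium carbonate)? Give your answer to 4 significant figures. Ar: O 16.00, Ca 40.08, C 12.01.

83.73 %

M(CO2) = 12.01 + 2(16.00) = 44.01 g/mol.
M(CaCO3) = 40.08 + 12.01 + 3(16.00) = 100.09 g/mol.
n(CO2) = 135.80 g / 44.01 g/mol = 3.0857 mol.
From the equation the CO2:CaCO3 mole ratio is 1:1, so n(CaCO3) = 3.0857 × 1/1 = 3.0857 mol.
Mass of CaCO3 = 3.0857 mol × 100.09 g/mol = 308.84 g.
This is the theoretical yield. Percent yield = 258.6 g / 308.84 g × 100% = 83.732%.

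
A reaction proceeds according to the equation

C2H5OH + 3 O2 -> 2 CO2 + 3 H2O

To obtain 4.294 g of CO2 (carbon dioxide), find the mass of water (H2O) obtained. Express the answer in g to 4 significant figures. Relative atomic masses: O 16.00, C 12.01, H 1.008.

M(CO2) = 12.01 + 2(16.00) = 44.01 g/mol.
M(H2O) = 2(1.008) + 16.00 = 18.016 g/mol.
n(CO2) = 4.2940 g / 44.01 g/mol = 0.097569 mol.
From the equation the CO2:H2O mole ratio is 2:3, so n(H2O) = 0.097569 × 3/2 = 0.14635 mol.
Mass of H2O = 0.14635 mol × 18.016 g/mol = 2.6367 g.

2.637 g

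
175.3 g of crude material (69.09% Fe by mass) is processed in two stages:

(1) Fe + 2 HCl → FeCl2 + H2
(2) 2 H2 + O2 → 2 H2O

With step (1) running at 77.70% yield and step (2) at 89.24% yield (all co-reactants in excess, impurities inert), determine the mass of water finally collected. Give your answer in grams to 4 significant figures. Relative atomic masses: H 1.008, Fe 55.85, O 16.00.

27.09 g

Pure Fe = 175.3 × 0.6909 = 121.11 g.
M(Fe) = 55.85 g/mol.
M(H2O) = 2(1.008) + 16.00 = 18.016 g/mol.
n(Fe) = 121.11 / 55.85 = 2.1686 mol.
Step 1 (Fe:H2 = 1:1): theoretical n(H2) = 2.1686 mol; at 77.70% yield, n(H2) = 1.6850 mol.
Step 2 (H2:H2O = 2:2): theoretical n(H2O) = 1.6850 mol, so theoretical mass = 1.6850 × 18.016 = 30.357 g.
At 89.24% yield, actual mass of H2O = 30.357 × 0.8924 = 27.090 g.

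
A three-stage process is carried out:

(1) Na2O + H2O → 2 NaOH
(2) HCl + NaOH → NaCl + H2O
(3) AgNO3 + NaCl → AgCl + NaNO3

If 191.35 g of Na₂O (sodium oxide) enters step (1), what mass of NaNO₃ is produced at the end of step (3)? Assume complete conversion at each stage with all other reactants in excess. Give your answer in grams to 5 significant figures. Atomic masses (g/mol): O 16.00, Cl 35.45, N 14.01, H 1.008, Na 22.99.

M(Na2O) = 2(22.99) + 16.00 = 61.98 g/mol.
M(NaNO3) = 22.99 + 14.01 + 3(16.00) = 85.00 g/mol.
n(Na2O) = 191.35 / 61.98 = 3.08729 mol.
Reaction (1): Na2O→NaOH ratio 1:2 ⇒ n(NaOH) = 6.17457 mol.
Reaction (2): NaOH→NaCl ratio 1:1 ⇒ n(NaCl) = 6.17457 mol.
Reaction (3): NaCl→NaNO3 ratio 1:1 ⇒ n(NaNO3) = 6.17457 mol.
Mass of NaNO3 = 6.17457 × 85.00 = 524.839 g.

524.84 g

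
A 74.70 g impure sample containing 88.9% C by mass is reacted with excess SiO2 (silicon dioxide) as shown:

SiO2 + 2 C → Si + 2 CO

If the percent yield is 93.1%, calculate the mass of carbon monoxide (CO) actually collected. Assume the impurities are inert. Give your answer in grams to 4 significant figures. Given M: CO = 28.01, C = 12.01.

144.2 g

Pure C available = 74.70 g × 0.889 = 66.408 g.
n(C) = 66.408 g / 12.01 g/mol = 5.5294 mol.
From the equation the C:CO mole ratio is 2:2, so n(CO) = 5.5294 × 2/2 = 5.5294 mol.
Mass of CO = 5.5294 mol × 28.01 g/mol = 154.88 g.
Actual mass collected = 154.88 g × 0.931 = 144.19 g.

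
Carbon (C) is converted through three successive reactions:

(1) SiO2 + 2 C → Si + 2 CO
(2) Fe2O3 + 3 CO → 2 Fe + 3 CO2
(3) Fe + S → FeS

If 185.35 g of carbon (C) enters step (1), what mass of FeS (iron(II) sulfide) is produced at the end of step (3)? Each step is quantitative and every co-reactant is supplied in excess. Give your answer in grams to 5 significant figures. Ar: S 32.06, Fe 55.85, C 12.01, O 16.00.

M(C) = 12.01 g/mol.
M(FeS) = 55.85 + 32.06 = 87.91 g/mol.
n(C) = 185.35 / 12.01 = 15.4330 mol.
Reaction (1): C→CO ratio 2:2 ⇒ n(CO) = 15.4330 mol.
Reaction (2): CO→Fe ratio 3:2 ⇒ n(Fe) = 10.2886 mol.
Reaction (3): Fe→FeS ratio 1:1 ⇒ n(FeS) = 10.2886 mol.
Mass of FeS = 10.2886 × 87.91 = 904.475 g.

904.48 g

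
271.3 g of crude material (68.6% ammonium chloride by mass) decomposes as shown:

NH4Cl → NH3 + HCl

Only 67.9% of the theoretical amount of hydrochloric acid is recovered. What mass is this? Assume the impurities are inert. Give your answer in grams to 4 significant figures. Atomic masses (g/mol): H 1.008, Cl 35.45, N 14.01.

Pure NH4Cl available = 271.3 g × 0.686 = 186.11 g.
M(NH4Cl) = 14.01 + 4(1.008) + 35.45 = 53.492 g/mol.
M(HCl) = 1.008 + 35.45 = 36.458 g/mol.
n(NH4Cl) = 186.11 g / 53.492 g/mol = 3.4792 mol.
From the equation the NH4Cl:HCl mole ratio is 1:1, so n(HCl) = 3.4792 × 1/1 = 3.4792 mol.
Mass of HCl = 3.4792 mol × 36.458 g/mol = 126.85 g.
Actual mass collected = 126.85 g × 0.679 = 86.129 g.

86.13 g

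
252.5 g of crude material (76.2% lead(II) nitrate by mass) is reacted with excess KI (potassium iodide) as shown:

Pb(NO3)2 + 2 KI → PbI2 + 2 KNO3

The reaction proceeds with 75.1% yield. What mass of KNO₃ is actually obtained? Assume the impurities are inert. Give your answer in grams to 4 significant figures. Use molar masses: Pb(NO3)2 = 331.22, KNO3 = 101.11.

Pure Pb(NO3)2 available = 252.5 g × 0.762 = 192.41 g.
n(Pb(NO3)2) = 192.41 g / 331.22 g/mol = 0.58090 mol.
From the equation the Pb(NO3)2:KNO3 mole ratio is 1:2, so n(KNO3) = 0.58090 × 2/1 = 1.1618 mol.
Mass of KNO3 = 1.1618 mol × 101.11 g/mol = 117.47 g.
Actual mass collected = 117.47 g × 0.751 = 88.219 g.

88.22 g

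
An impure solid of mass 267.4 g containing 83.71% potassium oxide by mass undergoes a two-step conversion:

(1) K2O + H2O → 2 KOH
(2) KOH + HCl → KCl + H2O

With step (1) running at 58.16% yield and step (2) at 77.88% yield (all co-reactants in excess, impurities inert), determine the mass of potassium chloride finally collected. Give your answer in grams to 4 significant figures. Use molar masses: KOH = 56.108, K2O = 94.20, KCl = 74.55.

Pure K2O = 267.4 × 0.8371 = 223.84 g.
n(K2O) = 223.84 / 94.20 = 2.3762 mol.
Step 1 (K2O:KOH = 1:2): theoretical n(KOH) = 4.7525 mol; at 58.16% yield, n(KOH) = 2.7640 mol.
Step 2 (KOH:KCl = 1:1): theoretical n(KCl) = 2.7640 mol, so theoretical mass = 2.7640 × 74.55 = 206.06 g.
At 77.88% yield, actual mass of KCl = 206.06 × 0.7788 = 160.48 g.

160.5 g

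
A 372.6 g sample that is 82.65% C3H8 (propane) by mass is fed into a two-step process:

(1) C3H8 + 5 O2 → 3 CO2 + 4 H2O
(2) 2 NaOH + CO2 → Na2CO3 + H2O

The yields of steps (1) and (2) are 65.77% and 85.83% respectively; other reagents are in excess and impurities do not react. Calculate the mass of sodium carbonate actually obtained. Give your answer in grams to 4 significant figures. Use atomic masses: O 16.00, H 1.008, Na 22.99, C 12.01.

1254 g

Pure C3H8 = 372.6 × 0.8265 = 307.95 g.
M(C3H8) = 3(12.01) + 8(1.008) = 44.094 g/mol.
M(Na2CO3) = 2(22.99) + 12.01 + 3(16.00) = 105.99 g/mol.
n(C3H8) = 307.95 / 44.094 = 6.9840 mol.
Step 1 (C3H8:CO2 = 1:3): theoretical n(CO2) = 20.952 mol; at 65.77% yield, n(CO2) = 13.780 mol.
Step 2 (CO2:Na2CO3 = 1:1): theoretical n(Na2CO3) = 13.780 mol, so theoretical mass = 13.780 × 105.99 = 1460.6 g.
At 85.83% yield, actual mass of Na2CO3 = 1460.6 × 0.8583 = 1253.6 g.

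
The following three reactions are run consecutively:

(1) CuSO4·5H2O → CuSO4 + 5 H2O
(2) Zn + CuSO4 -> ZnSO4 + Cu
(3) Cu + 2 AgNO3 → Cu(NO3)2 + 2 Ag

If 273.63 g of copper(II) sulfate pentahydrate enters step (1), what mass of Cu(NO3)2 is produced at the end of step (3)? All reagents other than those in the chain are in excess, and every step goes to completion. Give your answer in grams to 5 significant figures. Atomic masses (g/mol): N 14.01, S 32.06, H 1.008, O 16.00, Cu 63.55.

M(CuSO4·5H2O) = 63.55 + 32.06 + 9(16.00) + 10(1.008) = 249.69 g/mol.
M(Cu(NO3)2) = 63.55 + 2(14.01) + 6(16.00) = 187.57 g/mol.
n(CuSO4·5H2O) = 273.63 / 249.69 = 1.09588 mol.
Reaction (1): CuSO4·5H2O→CuSO4 ratio 1:1 ⇒ n(CuSO4) = 1.09588 mol.
Reaction (2): CuSO4→Cu ratio 1:1 ⇒ n(Cu) = 1.09588 mol.
Reaction (3): Cu→Cu(NO3)2 ratio 1:1 ⇒ n(Cu(NO3)2) = 1.09588 mol.
Mass of Cu(NO3)2 = 1.09588 × 187.57 = 205.554 g.

205.55 g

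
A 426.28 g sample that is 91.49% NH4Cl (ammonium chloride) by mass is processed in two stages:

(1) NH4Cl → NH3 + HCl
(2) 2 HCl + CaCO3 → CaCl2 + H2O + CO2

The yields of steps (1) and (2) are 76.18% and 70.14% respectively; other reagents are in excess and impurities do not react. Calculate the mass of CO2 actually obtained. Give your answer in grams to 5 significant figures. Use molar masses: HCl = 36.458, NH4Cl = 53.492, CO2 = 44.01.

Pure NH4Cl = 426.28 × 0.9149 = 390.004 g.
n(NH4Cl) = 390.004 / 53.492 = 7.29088 mol.
Step 1 (NH4Cl:HCl = 1:1): theoretical n(HCl) = 7.29088 mol; at 76.18% yield, n(HCl) = 5.55419 mol.
Step 2 (HCl:CO2 = 2:1): theoretical n(CO2) = 2.77709 mol, so theoretical mass = 2.77709 × 44.01 = 122.220 g.
At 70.14% yield, actual mass of CO2 = 122.220 × 0.7014 = 85.7251 g.

85.725 g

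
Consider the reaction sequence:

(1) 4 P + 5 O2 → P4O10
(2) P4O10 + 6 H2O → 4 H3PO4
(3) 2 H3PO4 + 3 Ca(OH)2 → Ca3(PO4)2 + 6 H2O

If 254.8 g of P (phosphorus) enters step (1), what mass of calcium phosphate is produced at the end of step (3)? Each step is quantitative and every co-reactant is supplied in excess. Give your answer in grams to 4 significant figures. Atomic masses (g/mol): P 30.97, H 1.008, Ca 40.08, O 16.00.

1276 g

M(P) = 30.97 g/mol.
M(Ca3(PO4)2) = 3(40.08) + 2(30.97) + 8(16.00) = 310.18 g/mol.
n(P) = 254.8 / 30.97 = 8.2273 mol.
Reaction (1): P→P4O10 ratio 4:1 ⇒ n(P4O10) = 2.0568 mol.
Reaction (2): P4O10→H3PO4 ratio 1:4 ⇒ n(H3PO4) = 8.2273 mol.
Reaction (3): H3PO4→Ca3(PO4)2 ratio 2:1 ⇒ n(Ca3(PO4)2) = 4.1137 mol.
Mass of Ca3(PO4)2 = 4.1137 × 310.18 = 1276.0 g.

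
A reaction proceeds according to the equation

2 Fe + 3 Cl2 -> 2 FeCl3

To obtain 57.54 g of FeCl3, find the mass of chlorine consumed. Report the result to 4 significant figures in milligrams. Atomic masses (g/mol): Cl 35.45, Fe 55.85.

M(FeCl3) = 55.85 + 3(35.45) = 162.20 g/mol.
M(Cl2) = 2(35.45) = 70.90 g/mol.
n(FeCl3) = 57.540 g / 162.20 g/mol = 0.35475 mol.
From the equation the FeCl3:Cl2 mole ratio is 2:3, so n(Cl2) = 0.35475 × 3/2 = 0.53212 mol.
Mass of Cl2 = 0.53212 mol × 70.90 g/mol = 37.727 g.
Converting to mg: 37.727 g = 37730 mg.

37730 mg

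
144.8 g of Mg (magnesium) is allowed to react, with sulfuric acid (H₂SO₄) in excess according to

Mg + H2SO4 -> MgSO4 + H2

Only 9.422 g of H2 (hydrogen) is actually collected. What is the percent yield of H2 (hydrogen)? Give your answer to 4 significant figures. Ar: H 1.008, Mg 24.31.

M(Mg) = 24.31 g/mol.
M(H2) = 2(1.008) = 2.016 g/mol.
n(Mg) = 144.80 g / 24.31 g/mol = 5.9564 mol.
From the equation the Mg:H2 mole ratio is 1:1, so n(H2) = 5.9564 × 1/1 = 5.9564 mol.
Mass of H2 = 5.9564 mol × 2.016 g/mol = 12.008 g.
This is the theoretical yield. Percent yield = 9.422 g / 12.008 g × 100% = 78.464%.

78.46 %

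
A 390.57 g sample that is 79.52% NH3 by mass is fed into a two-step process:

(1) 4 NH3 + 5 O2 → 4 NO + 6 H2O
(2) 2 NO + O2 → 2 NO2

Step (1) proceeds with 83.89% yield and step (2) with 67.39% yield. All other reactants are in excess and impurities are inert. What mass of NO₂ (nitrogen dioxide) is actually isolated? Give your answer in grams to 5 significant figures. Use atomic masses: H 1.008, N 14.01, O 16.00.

474.26 g

Pure NH3 = 390.57 × 0.7952 = 310.581 g.
M(NH3) = 14.01 + 3(1.008) = 17.034 g/mol.
M(NO2) = 14.01 + 2(16.00) = 46.01 g/mol.
n(NH3) = 310.581 / 17.034 = 18.2330 mol.
Step 1 (NH3:NO = 4:4): theoretical n(NO) = 18.2330 mol; at 83.89% yield, n(NO) = 15.2957 mol.
Step 2 (NO:NO2 = 2:2): theoretical n(NO2) = 15.2957 mol, so theoretical mass = 15.2957 × 46.01 = 703.754 g.
At 67.39% yield, actual mass of NO2 = 703.754 × 0.6739 = 474.260 g.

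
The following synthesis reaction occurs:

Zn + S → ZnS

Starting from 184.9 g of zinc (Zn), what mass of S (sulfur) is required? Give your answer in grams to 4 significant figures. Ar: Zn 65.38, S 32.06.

90.67 g

M(Zn) = 65.38 g/mol.
M(S) = 32.06 g/mol.
n(Zn) = 184.90 g / 65.38 g/mol = 2.8281 mol.
From the equation the Zn:S mole ratio is 1:1, so n(S) = 2.8281 × 1/1 = 2.8281 mol.
Mass of S = 2.8281 mol × 32.06 g/mol = 90.668 g.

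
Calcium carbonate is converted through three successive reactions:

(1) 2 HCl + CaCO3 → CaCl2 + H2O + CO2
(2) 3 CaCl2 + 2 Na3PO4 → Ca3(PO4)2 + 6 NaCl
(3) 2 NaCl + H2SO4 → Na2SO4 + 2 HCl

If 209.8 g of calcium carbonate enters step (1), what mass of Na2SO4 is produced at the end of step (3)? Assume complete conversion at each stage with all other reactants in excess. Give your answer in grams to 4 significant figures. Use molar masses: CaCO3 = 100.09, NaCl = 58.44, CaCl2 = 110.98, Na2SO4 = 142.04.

297.7 g

n(CaCO3) = 209.8 / 100.09 = 2.0961 mol.
Reaction (1): CaCO3→CaCl2 ratio 1:1 ⇒ n(CaCl2) = 2.0961 mol.
Reaction (2): CaCl2→NaCl ratio 3:6 ⇒ n(NaCl) = 4.1922 mol.
Reaction (3): NaCl→Na2SO4 ratio 2:1 ⇒ n(Na2SO4) = 2.0961 mol.
Mass of Na2SO4 = 2.0961 × 142.04 = 297.73 g.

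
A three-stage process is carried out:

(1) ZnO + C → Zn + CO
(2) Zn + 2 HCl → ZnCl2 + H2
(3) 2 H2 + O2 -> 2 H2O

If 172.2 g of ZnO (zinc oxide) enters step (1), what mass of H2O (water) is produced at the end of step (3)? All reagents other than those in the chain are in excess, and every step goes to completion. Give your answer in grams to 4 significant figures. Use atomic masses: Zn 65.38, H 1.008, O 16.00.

38.12 g

M(ZnO) = 65.38 + 16.00 = 81.38 g/mol.
M(H2O) = 2(1.008) + 16.00 = 18.016 g/mol.
n(ZnO) = 172.2 / 81.38 = 2.1160 mol.
Reaction (1): ZnO→Zn ratio 1:1 ⇒ n(Zn) = 2.1160 mol.
Reaction (2): Zn→H2 ratio 1:1 ⇒ n(H2) = 2.1160 mol.
Reaction (3): H2→H2O ratio 2:2 ⇒ n(H2O) = 2.1160 mol.
Mass of H2O = 2.1160 × 18.016 = 38.122 g.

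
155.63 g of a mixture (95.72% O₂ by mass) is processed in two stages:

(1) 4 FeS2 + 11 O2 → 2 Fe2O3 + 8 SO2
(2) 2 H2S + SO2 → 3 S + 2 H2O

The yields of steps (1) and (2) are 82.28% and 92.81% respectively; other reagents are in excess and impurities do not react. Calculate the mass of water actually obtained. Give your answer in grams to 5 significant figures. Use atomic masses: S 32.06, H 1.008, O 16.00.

93.158 g

Pure O2 = 155.63 × 0.9572 = 148.969 g.
M(O2) = 2(16.00) = 32.00 g/mol.
M(H2O) = 2(1.008) + 16.00 = 18.016 g/mol.
n(O2) = 148.969 / 32.00 = 4.65528 mol.
Step 1 (O2:SO2 = 11:8): theoretical n(SO2) = 3.38566 mol; at 82.28% yield, n(SO2) = 2.78572 mol.
Step 2 (SO2:H2O = 1:2): theoretical n(H2O) = 5.57144 mol, so theoretical mass = 5.57144 × 18.016 = 100.375 g.
At 92.81% yield, actual mass of H2O = 100.375 × 0.9281 = 93.1581 g.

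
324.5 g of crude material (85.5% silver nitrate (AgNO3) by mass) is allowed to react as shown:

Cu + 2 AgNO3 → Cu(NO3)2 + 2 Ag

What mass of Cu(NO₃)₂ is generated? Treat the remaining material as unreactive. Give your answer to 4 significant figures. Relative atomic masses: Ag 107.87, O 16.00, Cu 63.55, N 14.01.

Mass of pure AgNO3 = 324.5 g × 0.855 = 277.45 g.
M(AgNO3) = 107.87 + 14.01 + 3(16.00) = 169.88 g/mol.
M(Cu(NO3)2) = 63.55 + 2(14.01) + 6(16.00) = 187.57 g/mol.
n(AgNO3) = 277.45 g / 169.88 g/mol = 1.6332 mol.
From the equation the AgNO3:Cu(NO3)2 mole ratio is 2:1, so n(Cu(NO3)2) = 1.6332 × 1/2 = 0.81660 mol.
Mass of Cu(NO3)2 = 0.81660 mol × 187.57 g/mol = 153.17 g.

153.2 g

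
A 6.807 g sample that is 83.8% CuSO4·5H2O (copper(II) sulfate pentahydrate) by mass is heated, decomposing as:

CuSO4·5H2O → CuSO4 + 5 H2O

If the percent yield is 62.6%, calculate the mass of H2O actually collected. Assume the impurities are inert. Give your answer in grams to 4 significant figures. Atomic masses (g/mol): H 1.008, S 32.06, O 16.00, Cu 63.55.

1.288 g

Pure CuSO4·5H2O available = 6.807 g × 0.838 = 5.7043 g.
M(CuSO4·5H2O) = 63.55 + 32.06 + 9(16.00) + 10(1.008) = 249.69 g/mol.
M(H2O) = 2(1.008) + 16.00 = 18.016 g/mol.
n(CuSO4·5H2O) = 5.7043 g / 249.69 g/mol = 0.022845 mol.
From the equation the CuSO4·5H2O:H2O mole ratio is 1:5, so n(H2O) = 0.022845 × 5/1 = 0.11423 mol.
Mass of H2O = 0.11423 mol × 18.016 g/mol = 2.0579 g.
Actual mass collected = 2.0579 g × 0.626 = 1.2883 g.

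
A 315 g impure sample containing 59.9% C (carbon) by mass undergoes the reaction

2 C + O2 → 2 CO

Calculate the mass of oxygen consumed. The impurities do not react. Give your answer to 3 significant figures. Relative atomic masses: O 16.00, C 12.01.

Mass of pure C = 315 g × 0.599 = 188.7 g.
M(C) = 12.01 g/mol.
M(O2) = 2(16.00) = 32.00 g/mol.
n(C) = 188.7 g / 12.01 g/mol = 15.71 mol.
From the equation the C:O2 mole ratio is 2:1, so n(O2) = 15.71 × 1/2 = 7.855 mol.
Mass of O2 = 7.855 mol × 32.00 g/mol = 251.4 g.

251 g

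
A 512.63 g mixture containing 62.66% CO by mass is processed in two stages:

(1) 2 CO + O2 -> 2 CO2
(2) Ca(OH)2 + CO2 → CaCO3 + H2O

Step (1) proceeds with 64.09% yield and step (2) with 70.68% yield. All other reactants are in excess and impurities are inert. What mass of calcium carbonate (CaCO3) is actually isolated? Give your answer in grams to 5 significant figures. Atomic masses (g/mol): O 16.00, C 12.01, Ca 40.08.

519.95 g

Pure CO = 512.63 × 0.6266 = 321.214 g.
M(CO) = 12.01 + 16.00 = 28.01 g/mol.
M(CaCO3) = 40.08 + 12.01 + 3(16.00) = 100.09 g/mol.
n(CO) = 321.214 / 28.01 = 11.4678 mol.
Step 1 (CO:CO2 = 2:2): theoretical n(CO2) = 11.4678 mol; at 64.09% yield, n(CO2) = 7.34973 mol.
Step 2 (CO2:CaCO3 = 1:1): theoretical n(CaCO3) = 7.34973 mol, so theoretical mass = 7.34973 × 100.09 = 735.635 g.
At 70.68% yield, actual mass of CaCO3 = 735.635 × 0.7068 = 519.947 g.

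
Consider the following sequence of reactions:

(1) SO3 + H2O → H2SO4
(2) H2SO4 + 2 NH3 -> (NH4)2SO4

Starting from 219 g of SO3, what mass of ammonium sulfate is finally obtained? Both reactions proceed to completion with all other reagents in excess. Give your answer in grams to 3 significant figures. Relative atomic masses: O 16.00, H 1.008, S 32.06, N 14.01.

M(SO3) = 32.06 + 3(16.00) = 80.06 g/mol.
M((NH4)2SO4) = 2(14.01) + 8(1.008) + 32.06 + 4(16.00) = 132.144 g/mol.
n(SO3) = 219.0 / 80.06 = 2.735 mol.
Step 1 gives a 1:1 ratio of SO3 to H2SO4, so n(H2SO4) = 2.735 mol.
In step 2 the H2SO4:(NH4)2SO4 ratio is 1:1, so n((NH4)2SO4) = 2.735 mol.
Mass of (NH4)2SO4 = 2.735 × 132.144 = 361.5 g.

361 g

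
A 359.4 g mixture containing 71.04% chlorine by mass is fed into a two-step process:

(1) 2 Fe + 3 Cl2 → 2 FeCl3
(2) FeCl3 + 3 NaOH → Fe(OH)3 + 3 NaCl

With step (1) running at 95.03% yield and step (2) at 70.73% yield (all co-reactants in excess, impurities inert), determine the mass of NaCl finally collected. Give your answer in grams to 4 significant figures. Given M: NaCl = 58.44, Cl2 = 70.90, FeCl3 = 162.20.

282.9 g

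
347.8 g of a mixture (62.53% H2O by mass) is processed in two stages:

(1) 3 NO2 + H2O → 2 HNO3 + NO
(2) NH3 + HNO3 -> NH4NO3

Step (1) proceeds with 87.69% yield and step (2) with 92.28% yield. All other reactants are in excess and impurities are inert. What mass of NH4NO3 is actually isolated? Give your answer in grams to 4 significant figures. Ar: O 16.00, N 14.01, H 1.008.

Pure H2O = 347.8 × 0.6253 = 217.48 g.
M(H2O) = 2(1.008) + 16.00 = 18.016 g/mol.
M(NH4NO3) = 2(14.01) + 4(1.008) + 3(16.00) = 80.052 g/mol.
n(H2O) = 217.48 / 18.016 = 12.071 mol.
Step 1 (H2O:HNO3 = 1:2): theoretical n(HNO3) = 24.143 mol; at 87.69% yield, n(HNO3) = 21.171 mol.
Step 2 (HNO3:NH4NO3 = 1:1): theoretical n(NH4NO3) = 21.171 mol, so theoretical mass = 21.171 × 80.052 = 1694.8 g.
At 92.28% yield, actual mass of NH4NO3 = 1694.8 × 0.9228 = 1563.9 g.

1564 g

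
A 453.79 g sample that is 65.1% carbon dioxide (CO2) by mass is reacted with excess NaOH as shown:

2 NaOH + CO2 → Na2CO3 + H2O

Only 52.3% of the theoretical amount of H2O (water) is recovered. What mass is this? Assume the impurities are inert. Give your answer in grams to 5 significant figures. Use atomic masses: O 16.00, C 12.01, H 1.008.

63.248 g

Pure CO2 available = 453.79 g × 0.651 = 295.417 g.
M(CO2) = 12.01 + 2(16.00) = 44.01 g/mol.
M(H2O) = 2(1.008) + 16.00 = 18.016 g/mol.
n(CO2) = 295.417 g / 44.01 g/mol = 6.71250 mol.
From the equation the CO2:H2O mole ratio is 1:1, so n(H2O) = 6.71250 × 1/1 = 6.71250 mol.
Mass of H2O = 6.71250 mol × 18.016 g/mol = 120.932 g.
Actual mass collected = 120.932 g × 0.523 = 63.2477 g.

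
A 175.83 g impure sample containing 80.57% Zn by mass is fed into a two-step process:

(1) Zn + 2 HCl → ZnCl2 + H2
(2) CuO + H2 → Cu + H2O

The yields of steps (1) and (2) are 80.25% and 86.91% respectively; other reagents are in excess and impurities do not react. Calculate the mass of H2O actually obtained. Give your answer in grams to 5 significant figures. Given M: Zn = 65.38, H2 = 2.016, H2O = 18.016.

27.227 g

Pure Zn = 175.83 × 0.8057 = 141.666 g.
n(Zn) = 141.666 / 65.38 = 2.16681 mol.
Step 1 (Zn:H2 = 1:1): theoretical n(H2) = 2.16681 mol; at 80.25% yield, n(H2) = 1.73887 mol.
Step 2 (H2:H2O = 1:1): theoretical n(H2O) = 1.73887 mol, so theoretical mass = 1.73887 × 18.016 = 31.3274 g.
At 86.91% yield, actual mass of H2O = 31.3274 × 0.8691 = 27.2267 g.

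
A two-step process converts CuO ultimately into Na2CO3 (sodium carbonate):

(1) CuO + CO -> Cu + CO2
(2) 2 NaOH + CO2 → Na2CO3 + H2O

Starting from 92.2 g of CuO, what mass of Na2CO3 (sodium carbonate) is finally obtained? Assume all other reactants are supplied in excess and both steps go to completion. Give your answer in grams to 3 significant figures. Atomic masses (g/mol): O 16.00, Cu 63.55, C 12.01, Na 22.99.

123 g

M(CuO) = 63.55 + 16.00 = 79.55 g/mol.
M(Na2CO3) = 2(22.99) + 12.01 + 3(16.00) = 105.99 g/mol.
n(CuO) = 92.20 / 79.55 = 1.159 mol.
Step 1 gives a 1:1 ratio of CuO to CO2, so n(CO2) = 1.159 mol.
In step 2 the CO2:Na2CO3 ratio is 1:1, so n(Na2CO3) = 1.159 mol.
Mass of Na2CO3 = 1.159 × 105.99 = 122.8 g.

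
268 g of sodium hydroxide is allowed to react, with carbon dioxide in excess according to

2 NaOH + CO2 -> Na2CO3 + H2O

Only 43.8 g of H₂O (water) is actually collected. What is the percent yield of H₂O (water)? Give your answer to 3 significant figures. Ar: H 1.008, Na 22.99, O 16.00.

72.6 %

M(NaOH) = 22.99 + 16.00 + 1.008 = 39.998 g/mol.
M(H2O) = 2(1.008) + 16.00 = 18.016 g/mol.
n(NaOH) = 268.0 g / 39.998 g/mol = 6.700 mol.
From the equation the NaOH:H2O mole ratio is 2:1, so n(H2O) = 6.700 × 1/2 = 3.350 mol.
Mass of H2O = 3.350 mol × 18.016 g/mol = 60.36 g.
This is the theoretical yield. Percent yield = 43.8 g / 60.36 g × 100% = 72.57%.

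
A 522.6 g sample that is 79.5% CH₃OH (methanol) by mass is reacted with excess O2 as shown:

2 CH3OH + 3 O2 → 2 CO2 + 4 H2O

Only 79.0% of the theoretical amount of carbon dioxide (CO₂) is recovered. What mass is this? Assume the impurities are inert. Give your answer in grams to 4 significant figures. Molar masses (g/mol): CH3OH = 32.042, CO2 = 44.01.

Pure CH3OH available = 522.6 g × 0.795 = 415.47 g.
n(CH3OH) = 415.47 g / 32.042 g/mol = 12.966 mol.
From the equation the CH3OH:CO2 mole ratio is 2:2, so n(CO2) = 12.966 × 2/2 = 12.966 mol.
Mass of CO2 = 12.966 mol × 44.01 g/mol = 570.65 g.
Actual mass collected = 570.65 g × 0.790 = 450.81 g.

450.8 g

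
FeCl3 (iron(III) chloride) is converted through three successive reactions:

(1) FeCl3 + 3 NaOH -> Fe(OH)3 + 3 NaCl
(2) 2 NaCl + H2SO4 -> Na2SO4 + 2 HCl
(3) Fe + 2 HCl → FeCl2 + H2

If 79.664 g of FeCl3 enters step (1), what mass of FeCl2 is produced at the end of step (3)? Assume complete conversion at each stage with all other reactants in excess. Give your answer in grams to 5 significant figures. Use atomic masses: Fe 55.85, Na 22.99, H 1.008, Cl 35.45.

93.379 g

M(FeCl3) = 55.85 + 3(35.45) = 162.20 g/mol.
M(FeCl2) = 55.85 + 2(35.45) = 126.75 g/mol.
n(FeCl3) = 79.664 / 162.20 = 0.491147 mol.
Reaction (1): FeCl3→NaCl ratio 1:3 ⇒ n(NaCl) = 1.47344 mol.
Reaction (2): NaCl→HCl ratio 2:2 ⇒ n(HCl) = 1.47344 mol.
Reaction (3): HCl→FeCl2 ratio 2:1 ⇒ n(FeCl2) = 0.736720 mol.
Mass of FeCl2 = 0.736720 × 126.75 = 93.3793 g.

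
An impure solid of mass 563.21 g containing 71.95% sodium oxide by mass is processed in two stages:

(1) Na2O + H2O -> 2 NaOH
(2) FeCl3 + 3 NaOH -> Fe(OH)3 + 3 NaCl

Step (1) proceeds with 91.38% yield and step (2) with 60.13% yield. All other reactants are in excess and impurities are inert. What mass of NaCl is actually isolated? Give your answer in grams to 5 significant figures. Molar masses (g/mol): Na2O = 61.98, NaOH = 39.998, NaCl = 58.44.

419.89 g

Pure Na2O = 563.21 × 0.7195 = 405.230 g.
n(Na2O) = 405.230 / 61.98 = 6.53807 mol.
Step 1 (Na2O:NaOH = 1:2): theoretical n(NaOH) = 13.0761 mol; at 91.38% yield, n(NaOH) = 11.9490 mol.
Step 2 (NaOH:NaCl = 3:3): theoretical n(NaCl) = 11.9490 mol, so theoretical mass = 11.9490 × 58.44 = 698.298 g.
At 60.13% yield, actual mass of NaCl = 698.298 × 0.6013 = 419.887 g.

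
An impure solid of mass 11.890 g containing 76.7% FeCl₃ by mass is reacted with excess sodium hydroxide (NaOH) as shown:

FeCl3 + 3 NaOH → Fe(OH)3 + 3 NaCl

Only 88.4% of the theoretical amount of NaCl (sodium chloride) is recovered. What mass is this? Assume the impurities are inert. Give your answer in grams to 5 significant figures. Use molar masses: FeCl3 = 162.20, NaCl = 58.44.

Pure FeCl3 available = 11.890 g × 0.767 = 9.11963 g.
n(FeCl3) = 9.11963 g / 162.20 g/mol = 0.0562246 mol.
From the equation the FeCl3:NaCl mole ratio is 1:3, so n(NaCl) = 0.0562246 × 3/1 = 0.168674 mol.
Mass of NaCl = 0.168674 mol × 58.44 g/mol = 9.85730 g.
Actual mass collected = 9.85730 g × 0.884 = 8.71385 g.

8.7139 g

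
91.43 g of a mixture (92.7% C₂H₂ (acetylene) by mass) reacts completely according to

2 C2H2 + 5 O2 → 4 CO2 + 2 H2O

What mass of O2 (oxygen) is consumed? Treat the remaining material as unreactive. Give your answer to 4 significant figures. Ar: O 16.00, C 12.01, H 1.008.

Mass of pure C2H2 = 91.43 g × 0.927 = 84.756 g.
M(C2H2) = 2(12.01) + 2(1.008) = 26.036 g/mol.
M(O2) = 2(16.00) = 32.00 g/mol.
n(C2H2) = 84.756 g / 26.036 g/mol = 3.2553 mol.
From the equation the C2H2:O2 mole ratio is 2:5, so n(O2) = 3.2553 × 5/2 = 8.1383 mol.
Mass of O2 = 8.1383 mol × 32.00 g/mol = 260.43 g.

260.4 g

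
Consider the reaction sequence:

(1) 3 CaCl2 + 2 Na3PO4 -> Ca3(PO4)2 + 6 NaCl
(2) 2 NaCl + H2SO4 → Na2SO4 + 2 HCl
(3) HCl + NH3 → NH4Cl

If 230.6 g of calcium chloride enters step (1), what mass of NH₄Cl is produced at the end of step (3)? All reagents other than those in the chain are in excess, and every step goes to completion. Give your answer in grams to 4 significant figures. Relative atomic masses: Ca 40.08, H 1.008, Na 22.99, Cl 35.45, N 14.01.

222.3 g

M(CaCl2) = 40.08 + 2(35.45) = 110.98 g/mol.
M(NH4Cl) = 14.01 + 4(1.008) + 35.45 = 53.492 g/mol.
n(CaCl2) = 230.6 / 110.98 = 2.0779 mol.
Reaction (1): CaCl2→NaCl ratio 3:6 ⇒ n(NaCl) = 4.1557 mol.
Reaction (2): NaCl→HCl ratio 2:2 ⇒ n(HCl) = 4.1557 mol.
Reaction (3): HCl→NH4Cl ratio 1:1 ⇒ n(NH4Cl) = 4.1557 mol.
Mass of NH4Cl = 4.1557 × 53.492 = 222.30 g.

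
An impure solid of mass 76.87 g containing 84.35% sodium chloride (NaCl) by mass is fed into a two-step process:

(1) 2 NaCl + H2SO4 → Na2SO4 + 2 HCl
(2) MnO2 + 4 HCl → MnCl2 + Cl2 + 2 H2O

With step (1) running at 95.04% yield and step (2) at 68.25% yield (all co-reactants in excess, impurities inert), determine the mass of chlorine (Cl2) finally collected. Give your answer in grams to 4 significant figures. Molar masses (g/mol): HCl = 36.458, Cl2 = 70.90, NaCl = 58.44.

Pure NaCl = 76.87 × 0.8435 = 64.840 g.
n(NaCl) = 64.840 / 58.44 = 1.1095 mol.
Step 1 (NaCl:HCl = 2:2): theoretical n(HCl) = 1.1095 mol; at 95.04% yield, n(HCl) = 1.0545 mol.
Step 2 (HCl:Cl2 = 4:1): theoretical n(Cl2) = 0.26362 mol, so theoretical mass = 0.26362 × 70.90 = 18.691 g.
At 68.25% yield, actual mass of Cl2 = 18.691 × 0.6825 = 12.756 g.

12.76 g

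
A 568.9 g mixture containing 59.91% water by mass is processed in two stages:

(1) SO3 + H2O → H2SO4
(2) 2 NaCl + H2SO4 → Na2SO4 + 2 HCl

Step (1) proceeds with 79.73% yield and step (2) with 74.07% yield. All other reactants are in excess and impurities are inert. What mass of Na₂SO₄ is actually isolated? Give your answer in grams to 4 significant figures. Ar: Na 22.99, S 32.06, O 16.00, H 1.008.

1587 g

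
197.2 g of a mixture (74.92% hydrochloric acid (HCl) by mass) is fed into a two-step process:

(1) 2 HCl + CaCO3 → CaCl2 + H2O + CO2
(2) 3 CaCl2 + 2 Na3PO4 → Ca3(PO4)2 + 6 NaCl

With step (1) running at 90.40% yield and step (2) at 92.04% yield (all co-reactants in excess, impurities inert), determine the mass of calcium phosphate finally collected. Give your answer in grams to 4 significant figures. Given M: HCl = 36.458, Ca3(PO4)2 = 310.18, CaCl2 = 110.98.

174.3 g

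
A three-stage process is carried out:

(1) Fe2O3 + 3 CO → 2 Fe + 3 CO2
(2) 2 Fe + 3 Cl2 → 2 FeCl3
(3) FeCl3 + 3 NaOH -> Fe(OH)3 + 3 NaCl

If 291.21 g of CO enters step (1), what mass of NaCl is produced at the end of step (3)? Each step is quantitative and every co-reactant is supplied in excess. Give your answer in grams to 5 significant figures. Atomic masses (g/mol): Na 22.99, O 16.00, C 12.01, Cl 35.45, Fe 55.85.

1215.2 g

M(CO) = 12.01 + 16.00 = 28.01 g/mol.
M(NaCl) = 22.99 + 35.45 = 58.44 g/mol.
n(CO) = 291.21 / 28.01 = 10.3966 mol.
Reaction (1): CO→Fe ratio 3:2 ⇒ n(Fe) = 6.93110 mol.
Reaction (2): Fe→FeCl3 ratio 2:2 ⇒ n(FeCl3) = 6.93110 mol.
Reaction (3): FeCl3→NaCl ratio 1:3 ⇒ n(NaCl) = 20.7933 mol.
Mass of NaCl = 20.7933 × 58.44 = 1215.16 g.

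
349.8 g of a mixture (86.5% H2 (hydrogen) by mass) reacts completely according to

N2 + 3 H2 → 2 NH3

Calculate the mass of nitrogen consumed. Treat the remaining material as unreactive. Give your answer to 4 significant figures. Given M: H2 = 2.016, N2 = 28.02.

Mass of pure H2 = 349.8 g × 0.865 = 302.58 g.
n(H2) = 302.58 g / 2.016 g/mol = 150.09 mol.
From the equation the H2:N2 mole ratio is 3:1, so n(N2) = 150.09 × 1/3 = 50.029 mol.
Mass of N2 = 50.029 mol × 28.02 g/mol = 1401.8 g.

1402 g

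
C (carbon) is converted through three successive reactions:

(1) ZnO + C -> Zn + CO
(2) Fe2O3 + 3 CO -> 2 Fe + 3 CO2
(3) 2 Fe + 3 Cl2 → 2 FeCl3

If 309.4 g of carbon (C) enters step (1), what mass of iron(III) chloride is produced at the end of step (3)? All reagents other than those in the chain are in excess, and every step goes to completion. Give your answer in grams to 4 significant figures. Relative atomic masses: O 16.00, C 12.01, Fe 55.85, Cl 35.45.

M(C) = 12.01 g/mol.
M(FeCl3) = 55.85 + 3(35.45) = 162.20 g/mol.
n(C) = 309.4 / 12.01 = 25.762 mol.
Reaction (1): C→CO ratio 1:1 ⇒ n(CO) = 25.762 mol.
Reaction (2): CO→Fe ratio 3:2 ⇒ n(Fe) = 17.175 mol.
Reaction (3): Fe→FeCl3 ratio 2:2 ⇒ n(FeCl3) = 17.175 mol.
Mass of FeCl3 = 17.175 × 162.20 = 2785.7 g.

2786 g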